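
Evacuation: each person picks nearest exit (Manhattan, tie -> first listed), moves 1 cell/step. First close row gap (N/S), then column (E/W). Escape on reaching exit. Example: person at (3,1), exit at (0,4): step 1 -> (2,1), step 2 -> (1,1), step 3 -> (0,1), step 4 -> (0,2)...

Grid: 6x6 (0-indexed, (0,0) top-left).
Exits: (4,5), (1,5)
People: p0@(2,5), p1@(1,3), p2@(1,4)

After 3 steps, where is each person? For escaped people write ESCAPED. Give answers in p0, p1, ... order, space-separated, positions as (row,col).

Step 1: p0:(2,5)->(1,5)->EXIT | p1:(1,3)->(1,4) | p2:(1,4)->(1,5)->EXIT
Step 2: p0:escaped | p1:(1,4)->(1,5)->EXIT | p2:escaped

ESCAPED ESCAPED ESCAPED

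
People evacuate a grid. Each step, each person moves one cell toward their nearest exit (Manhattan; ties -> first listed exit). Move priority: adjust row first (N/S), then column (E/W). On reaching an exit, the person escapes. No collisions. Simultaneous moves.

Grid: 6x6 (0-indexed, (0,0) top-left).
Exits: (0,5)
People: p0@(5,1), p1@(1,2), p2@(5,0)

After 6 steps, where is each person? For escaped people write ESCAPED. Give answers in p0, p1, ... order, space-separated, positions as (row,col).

Step 1: p0:(5,1)->(4,1) | p1:(1,2)->(0,2) | p2:(5,0)->(4,0)
Step 2: p0:(4,1)->(3,1) | p1:(0,2)->(0,3) | p2:(4,0)->(3,0)
Step 3: p0:(3,1)->(2,1) | p1:(0,3)->(0,4) | p2:(3,0)->(2,0)
Step 4: p0:(2,1)->(1,1) | p1:(0,4)->(0,5)->EXIT | p2:(2,0)->(1,0)
Step 5: p0:(1,1)->(0,1) | p1:escaped | p2:(1,0)->(0,0)
Step 6: p0:(0,1)->(0,2) | p1:escaped | p2:(0,0)->(0,1)

(0,2) ESCAPED (0,1)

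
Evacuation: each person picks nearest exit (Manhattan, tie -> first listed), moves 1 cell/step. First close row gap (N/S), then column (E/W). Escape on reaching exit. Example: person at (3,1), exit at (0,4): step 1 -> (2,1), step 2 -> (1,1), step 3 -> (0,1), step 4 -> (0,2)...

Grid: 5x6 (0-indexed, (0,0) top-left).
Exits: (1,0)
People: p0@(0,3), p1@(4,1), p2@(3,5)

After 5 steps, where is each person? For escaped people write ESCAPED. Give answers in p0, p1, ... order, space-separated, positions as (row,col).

Step 1: p0:(0,3)->(1,3) | p1:(4,1)->(3,1) | p2:(3,5)->(2,5)
Step 2: p0:(1,3)->(1,2) | p1:(3,1)->(2,1) | p2:(2,5)->(1,5)
Step 3: p0:(1,2)->(1,1) | p1:(2,1)->(1,1) | p2:(1,5)->(1,4)
Step 4: p0:(1,1)->(1,0)->EXIT | p1:(1,1)->(1,0)->EXIT | p2:(1,4)->(1,3)
Step 5: p0:escaped | p1:escaped | p2:(1,3)->(1,2)

ESCAPED ESCAPED (1,2)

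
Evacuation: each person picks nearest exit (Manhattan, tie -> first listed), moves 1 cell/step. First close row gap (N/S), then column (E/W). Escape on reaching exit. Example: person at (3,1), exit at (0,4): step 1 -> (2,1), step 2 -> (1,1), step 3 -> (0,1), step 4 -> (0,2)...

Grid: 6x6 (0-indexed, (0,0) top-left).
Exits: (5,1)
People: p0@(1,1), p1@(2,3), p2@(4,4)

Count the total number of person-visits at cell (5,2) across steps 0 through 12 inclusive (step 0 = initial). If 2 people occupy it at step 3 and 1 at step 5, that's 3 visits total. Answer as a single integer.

Step 0: p0@(1,1) p1@(2,3) p2@(4,4) -> at (5,2): 0 [-], cum=0
Step 1: p0@(2,1) p1@(3,3) p2@(5,4) -> at (5,2): 0 [-], cum=0
Step 2: p0@(3,1) p1@(4,3) p2@(5,3) -> at (5,2): 0 [-], cum=0
Step 3: p0@(4,1) p1@(5,3) p2@(5,2) -> at (5,2): 1 [p2], cum=1
Step 4: p0@ESC p1@(5,2) p2@ESC -> at (5,2): 1 [p1], cum=2
Step 5: p0@ESC p1@ESC p2@ESC -> at (5,2): 0 [-], cum=2
Total visits = 2

Answer: 2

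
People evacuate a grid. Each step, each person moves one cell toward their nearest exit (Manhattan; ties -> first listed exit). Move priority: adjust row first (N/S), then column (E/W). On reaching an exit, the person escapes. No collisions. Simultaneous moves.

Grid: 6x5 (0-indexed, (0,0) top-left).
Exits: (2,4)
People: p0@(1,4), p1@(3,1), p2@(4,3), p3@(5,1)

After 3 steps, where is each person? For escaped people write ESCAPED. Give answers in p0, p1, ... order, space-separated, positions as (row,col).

Step 1: p0:(1,4)->(2,4)->EXIT | p1:(3,1)->(2,1) | p2:(4,3)->(3,3) | p3:(5,1)->(4,1)
Step 2: p0:escaped | p1:(2,1)->(2,2) | p2:(3,3)->(2,3) | p3:(4,1)->(3,1)
Step 3: p0:escaped | p1:(2,2)->(2,3) | p2:(2,3)->(2,4)->EXIT | p3:(3,1)->(2,1)

ESCAPED (2,3) ESCAPED (2,1)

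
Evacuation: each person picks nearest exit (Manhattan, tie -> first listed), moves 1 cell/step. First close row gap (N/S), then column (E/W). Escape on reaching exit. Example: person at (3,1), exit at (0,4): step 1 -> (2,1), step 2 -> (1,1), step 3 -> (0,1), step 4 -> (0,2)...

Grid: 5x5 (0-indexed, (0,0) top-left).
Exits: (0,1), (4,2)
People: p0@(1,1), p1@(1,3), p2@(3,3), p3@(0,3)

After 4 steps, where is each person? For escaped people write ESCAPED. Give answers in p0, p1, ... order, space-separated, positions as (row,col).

Step 1: p0:(1,1)->(0,1)->EXIT | p1:(1,3)->(0,3) | p2:(3,3)->(4,3) | p3:(0,3)->(0,2)
Step 2: p0:escaped | p1:(0,3)->(0,2) | p2:(4,3)->(4,2)->EXIT | p3:(0,2)->(0,1)->EXIT
Step 3: p0:escaped | p1:(0,2)->(0,1)->EXIT | p2:escaped | p3:escaped

ESCAPED ESCAPED ESCAPED ESCAPED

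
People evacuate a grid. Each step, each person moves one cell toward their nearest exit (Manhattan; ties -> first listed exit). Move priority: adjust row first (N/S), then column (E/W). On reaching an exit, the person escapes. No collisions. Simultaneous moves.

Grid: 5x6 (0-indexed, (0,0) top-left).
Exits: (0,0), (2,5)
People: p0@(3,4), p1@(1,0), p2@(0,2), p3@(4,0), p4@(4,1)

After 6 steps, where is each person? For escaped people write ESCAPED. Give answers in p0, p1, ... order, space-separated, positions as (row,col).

Step 1: p0:(3,4)->(2,4) | p1:(1,0)->(0,0)->EXIT | p2:(0,2)->(0,1) | p3:(4,0)->(3,0) | p4:(4,1)->(3,1)
Step 2: p0:(2,4)->(2,5)->EXIT | p1:escaped | p2:(0,1)->(0,0)->EXIT | p3:(3,0)->(2,0) | p4:(3,1)->(2,1)
Step 3: p0:escaped | p1:escaped | p2:escaped | p3:(2,0)->(1,0) | p4:(2,1)->(1,1)
Step 4: p0:escaped | p1:escaped | p2:escaped | p3:(1,0)->(0,0)->EXIT | p4:(1,1)->(0,1)
Step 5: p0:escaped | p1:escaped | p2:escaped | p3:escaped | p4:(0,1)->(0,0)->EXIT

ESCAPED ESCAPED ESCAPED ESCAPED ESCAPED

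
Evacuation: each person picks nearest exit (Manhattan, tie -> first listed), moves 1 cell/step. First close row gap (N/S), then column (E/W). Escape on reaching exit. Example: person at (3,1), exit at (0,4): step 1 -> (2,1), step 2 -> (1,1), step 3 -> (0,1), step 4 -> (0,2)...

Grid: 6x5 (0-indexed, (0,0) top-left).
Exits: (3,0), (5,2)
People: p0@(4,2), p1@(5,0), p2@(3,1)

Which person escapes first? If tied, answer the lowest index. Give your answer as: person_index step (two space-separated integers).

Step 1: p0:(4,2)->(5,2)->EXIT | p1:(5,0)->(4,0) | p2:(3,1)->(3,0)->EXIT
Step 2: p0:escaped | p1:(4,0)->(3,0)->EXIT | p2:escaped
Exit steps: [1, 2, 1]
First to escape: p0 at step 1

Answer: 0 1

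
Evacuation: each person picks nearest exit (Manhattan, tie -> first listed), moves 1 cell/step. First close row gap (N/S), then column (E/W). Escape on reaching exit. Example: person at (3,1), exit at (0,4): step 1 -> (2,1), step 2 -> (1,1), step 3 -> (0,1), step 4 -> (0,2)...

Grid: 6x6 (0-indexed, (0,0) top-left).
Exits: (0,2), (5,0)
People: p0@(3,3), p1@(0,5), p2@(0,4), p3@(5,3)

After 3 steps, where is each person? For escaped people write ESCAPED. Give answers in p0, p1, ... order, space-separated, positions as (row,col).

Step 1: p0:(3,3)->(2,3) | p1:(0,5)->(0,4) | p2:(0,4)->(0,3) | p3:(5,3)->(5,2)
Step 2: p0:(2,3)->(1,3) | p1:(0,4)->(0,3) | p2:(0,3)->(0,2)->EXIT | p3:(5,2)->(5,1)
Step 3: p0:(1,3)->(0,3) | p1:(0,3)->(0,2)->EXIT | p2:escaped | p3:(5,1)->(5,0)->EXIT

(0,3) ESCAPED ESCAPED ESCAPED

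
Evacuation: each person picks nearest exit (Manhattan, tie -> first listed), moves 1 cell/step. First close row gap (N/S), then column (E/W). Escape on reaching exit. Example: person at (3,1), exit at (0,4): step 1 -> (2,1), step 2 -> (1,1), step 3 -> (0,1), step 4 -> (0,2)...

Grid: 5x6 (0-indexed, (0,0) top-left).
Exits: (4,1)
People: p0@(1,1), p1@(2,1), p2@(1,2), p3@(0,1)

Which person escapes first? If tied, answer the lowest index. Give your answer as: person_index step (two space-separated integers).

Answer: 1 2

Derivation:
Step 1: p0:(1,1)->(2,1) | p1:(2,1)->(3,1) | p2:(1,2)->(2,2) | p3:(0,1)->(1,1)
Step 2: p0:(2,1)->(3,1) | p1:(3,1)->(4,1)->EXIT | p2:(2,2)->(3,2) | p3:(1,1)->(2,1)
Step 3: p0:(3,1)->(4,1)->EXIT | p1:escaped | p2:(3,2)->(4,2) | p3:(2,1)->(3,1)
Step 4: p0:escaped | p1:escaped | p2:(4,2)->(4,1)->EXIT | p3:(3,1)->(4,1)->EXIT
Exit steps: [3, 2, 4, 4]
First to escape: p1 at step 2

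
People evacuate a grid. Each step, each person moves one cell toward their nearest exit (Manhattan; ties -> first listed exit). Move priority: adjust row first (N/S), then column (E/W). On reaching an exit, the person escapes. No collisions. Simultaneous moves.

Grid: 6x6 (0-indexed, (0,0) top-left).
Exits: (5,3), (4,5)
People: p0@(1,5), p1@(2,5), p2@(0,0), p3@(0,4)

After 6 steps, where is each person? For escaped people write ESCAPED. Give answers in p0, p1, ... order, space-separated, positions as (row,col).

Step 1: p0:(1,5)->(2,5) | p1:(2,5)->(3,5) | p2:(0,0)->(1,0) | p3:(0,4)->(1,4)
Step 2: p0:(2,5)->(3,5) | p1:(3,5)->(4,5)->EXIT | p2:(1,0)->(2,0) | p3:(1,4)->(2,4)
Step 3: p0:(3,5)->(4,5)->EXIT | p1:escaped | p2:(2,0)->(3,0) | p3:(2,4)->(3,4)
Step 4: p0:escaped | p1:escaped | p2:(3,0)->(4,0) | p3:(3,4)->(4,4)
Step 5: p0:escaped | p1:escaped | p2:(4,0)->(5,0) | p3:(4,4)->(4,5)->EXIT
Step 6: p0:escaped | p1:escaped | p2:(5,0)->(5,1) | p3:escaped

ESCAPED ESCAPED (5,1) ESCAPED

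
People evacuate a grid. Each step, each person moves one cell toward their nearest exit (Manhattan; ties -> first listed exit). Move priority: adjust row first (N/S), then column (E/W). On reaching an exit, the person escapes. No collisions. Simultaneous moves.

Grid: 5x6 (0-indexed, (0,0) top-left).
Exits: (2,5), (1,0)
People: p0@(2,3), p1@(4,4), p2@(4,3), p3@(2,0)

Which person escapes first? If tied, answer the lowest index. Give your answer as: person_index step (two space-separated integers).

Answer: 3 1

Derivation:
Step 1: p0:(2,3)->(2,4) | p1:(4,4)->(3,4) | p2:(4,3)->(3,3) | p3:(2,0)->(1,0)->EXIT
Step 2: p0:(2,4)->(2,5)->EXIT | p1:(3,4)->(2,4) | p2:(3,3)->(2,3) | p3:escaped
Step 3: p0:escaped | p1:(2,4)->(2,5)->EXIT | p2:(2,3)->(2,4) | p3:escaped
Step 4: p0:escaped | p1:escaped | p2:(2,4)->(2,5)->EXIT | p3:escaped
Exit steps: [2, 3, 4, 1]
First to escape: p3 at step 1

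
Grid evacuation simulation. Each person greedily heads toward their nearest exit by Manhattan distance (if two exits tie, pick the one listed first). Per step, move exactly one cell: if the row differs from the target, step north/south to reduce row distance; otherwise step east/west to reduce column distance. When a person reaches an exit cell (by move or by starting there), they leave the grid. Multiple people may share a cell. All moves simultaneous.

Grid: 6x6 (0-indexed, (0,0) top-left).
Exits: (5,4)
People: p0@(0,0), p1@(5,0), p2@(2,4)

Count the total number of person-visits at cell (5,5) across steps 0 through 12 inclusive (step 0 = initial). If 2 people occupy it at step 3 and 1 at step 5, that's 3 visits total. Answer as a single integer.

Answer: 0

Derivation:
Step 0: p0@(0,0) p1@(5,0) p2@(2,4) -> at (5,5): 0 [-], cum=0
Step 1: p0@(1,0) p1@(5,1) p2@(3,4) -> at (5,5): 0 [-], cum=0
Step 2: p0@(2,0) p1@(5,2) p2@(4,4) -> at (5,5): 0 [-], cum=0
Step 3: p0@(3,0) p1@(5,3) p2@ESC -> at (5,5): 0 [-], cum=0
Step 4: p0@(4,0) p1@ESC p2@ESC -> at (5,5): 0 [-], cum=0
Step 5: p0@(5,0) p1@ESC p2@ESC -> at (5,5): 0 [-], cum=0
Step 6: p0@(5,1) p1@ESC p2@ESC -> at (5,5): 0 [-], cum=0
Step 7: p0@(5,2) p1@ESC p2@ESC -> at (5,5): 0 [-], cum=0
Step 8: p0@(5,3) p1@ESC p2@ESC -> at (5,5): 0 [-], cum=0
Step 9: p0@ESC p1@ESC p2@ESC -> at (5,5): 0 [-], cum=0
Total visits = 0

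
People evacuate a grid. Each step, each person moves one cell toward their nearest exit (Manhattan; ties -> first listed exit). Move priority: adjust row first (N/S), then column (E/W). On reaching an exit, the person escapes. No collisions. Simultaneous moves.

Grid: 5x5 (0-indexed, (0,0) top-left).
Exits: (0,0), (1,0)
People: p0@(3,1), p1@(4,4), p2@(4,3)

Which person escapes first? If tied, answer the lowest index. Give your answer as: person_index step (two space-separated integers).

Answer: 0 3

Derivation:
Step 1: p0:(3,1)->(2,1) | p1:(4,4)->(3,4) | p2:(4,3)->(3,3)
Step 2: p0:(2,1)->(1,1) | p1:(3,4)->(2,4) | p2:(3,3)->(2,3)
Step 3: p0:(1,1)->(1,0)->EXIT | p1:(2,4)->(1,4) | p2:(2,3)->(1,3)
Step 4: p0:escaped | p1:(1,4)->(1,3) | p2:(1,3)->(1,2)
Step 5: p0:escaped | p1:(1,3)->(1,2) | p2:(1,2)->(1,1)
Step 6: p0:escaped | p1:(1,2)->(1,1) | p2:(1,1)->(1,0)->EXIT
Step 7: p0:escaped | p1:(1,1)->(1,0)->EXIT | p2:escaped
Exit steps: [3, 7, 6]
First to escape: p0 at step 3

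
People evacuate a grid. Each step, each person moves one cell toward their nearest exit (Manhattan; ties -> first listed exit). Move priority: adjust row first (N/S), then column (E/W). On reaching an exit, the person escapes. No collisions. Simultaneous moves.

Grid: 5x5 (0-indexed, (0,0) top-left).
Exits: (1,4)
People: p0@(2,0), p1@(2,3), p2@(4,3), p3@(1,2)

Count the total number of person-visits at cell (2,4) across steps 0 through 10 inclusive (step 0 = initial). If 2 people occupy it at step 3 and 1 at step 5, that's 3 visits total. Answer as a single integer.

Step 0: p0@(2,0) p1@(2,3) p2@(4,3) p3@(1,2) -> at (2,4): 0 [-], cum=0
Step 1: p0@(1,0) p1@(1,3) p2@(3,3) p3@(1,3) -> at (2,4): 0 [-], cum=0
Step 2: p0@(1,1) p1@ESC p2@(2,3) p3@ESC -> at (2,4): 0 [-], cum=0
Step 3: p0@(1,2) p1@ESC p2@(1,3) p3@ESC -> at (2,4): 0 [-], cum=0
Step 4: p0@(1,3) p1@ESC p2@ESC p3@ESC -> at (2,4): 0 [-], cum=0
Step 5: p0@ESC p1@ESC p2@ESC p3@ESC -> at (2,4): 0 [-], cum=0
Total visits = 0

Answer: 0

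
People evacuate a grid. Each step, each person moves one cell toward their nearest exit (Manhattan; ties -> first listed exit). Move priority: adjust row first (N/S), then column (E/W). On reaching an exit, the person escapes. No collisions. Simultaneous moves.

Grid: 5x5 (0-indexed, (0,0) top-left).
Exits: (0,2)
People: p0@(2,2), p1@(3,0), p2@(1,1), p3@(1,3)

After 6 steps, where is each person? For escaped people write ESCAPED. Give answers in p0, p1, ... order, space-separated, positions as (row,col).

Step 1: p0:(2,2)->(1,2) | p1:(3,0)->(2,0) | p2:(1,1)->(0,1) | p3:(1,3)->(0,3)
Step 2: p0:(1,2)->(0,2)->EXIT | p1:(2,0)->(1,0) | p2:(0,1)->(0,2)->EXIT | p3:(0,3)->(0,2)->EXIT
Step 3: p0:escaped | p1:(1,0)->(0,0) | p2:escaped | p3:escaped
Step 4: p0:escaped | p1:(0,0)->(0,1) | p2:escaped | p3:escaped
Step 5: p0:escaped | p1:(0,1)->(0,2)->EXIT | p2:escaped | p3:escaped

ESCAPED ESCAPED ESCAPED ESCAPED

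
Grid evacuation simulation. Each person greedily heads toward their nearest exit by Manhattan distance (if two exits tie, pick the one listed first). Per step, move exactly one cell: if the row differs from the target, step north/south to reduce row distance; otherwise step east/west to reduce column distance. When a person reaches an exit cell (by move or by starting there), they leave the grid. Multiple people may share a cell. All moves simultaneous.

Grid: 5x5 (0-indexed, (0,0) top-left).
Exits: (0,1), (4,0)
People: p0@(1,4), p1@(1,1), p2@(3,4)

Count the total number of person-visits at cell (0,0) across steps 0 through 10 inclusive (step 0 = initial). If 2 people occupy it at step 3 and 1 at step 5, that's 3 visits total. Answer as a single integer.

Step 0: p0@(1,4) p1@(1,1) p2@(3,4) -> at (0,0): 0 [-], cum=0
Step 1: p0@(0,4) p1@ESC p2@(4,4) -> at (0,0): 0 [-], cum=0
Step 2: p0@(0,3) p1@ESC p2@(4,3) -> at (0,0): 0 [-], cum=0
Step 3: p0@(0,2) p1@ESC p2@(4,2) -> at (0,0): 0 [-], cum=0
Step 4: p0@ESC p1@ESC p2@(4,1) -> at (0,0): 0 [-], cum=0
Step 5: p0@ESC p1@ESC p2@ESC -> at (0,0): 0 [-], cum=0
Total visits = 0

Answer: 0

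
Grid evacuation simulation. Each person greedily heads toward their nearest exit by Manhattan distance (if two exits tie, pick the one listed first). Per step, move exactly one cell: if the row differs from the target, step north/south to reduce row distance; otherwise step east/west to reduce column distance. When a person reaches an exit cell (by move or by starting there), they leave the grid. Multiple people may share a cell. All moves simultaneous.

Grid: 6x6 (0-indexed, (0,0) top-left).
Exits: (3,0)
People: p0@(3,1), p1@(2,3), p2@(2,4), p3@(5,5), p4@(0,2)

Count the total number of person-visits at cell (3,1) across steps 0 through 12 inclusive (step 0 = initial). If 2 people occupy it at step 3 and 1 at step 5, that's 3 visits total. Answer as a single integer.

Answer: 5

Derivation:
Step 0: p0@(3,1) p1@(2,3) p2@(2,4) p3@(5,5) p4@(0,2) -> at (3,1): 1 [p0], cum=1
Step 1: p0@ESC p1@(3,3) p2@(3,4) p3@(4,5) p4@(1,2) -> at (3,1): 0 [-], cum=1
Step 2: p0@ESC p1@(3,2) p2@(3,3) p3@(3,5) p4@(2,2) -> at (3,1): 0 [-], cum=1
Step 3: p0@ESC p1@(3,1) p2@(3,2) p3@(3,4) p4@(3,2) -> at (3,1): 1 [p1], cum=2
Step 4: p0@ESC p1@ESC p2@(3,1) p3@(3,3) p4@(3,1) -> at (3,1): 2 [p2,p4], cum=4
Step 5: p0@ESC p1@ESC p2@ESC p3@(3,2) p4@ESC -> at (3,1): 0 [-], cum=4
Step 6: p0@ESC p1@ESC p2@ESC p3@(3,1) p4@ESC -> at (3,1): 1 [p3], cum=5
Step 7: p0@ESC p1@ESC p2@ESC p3@ESC p4@ESC -> at (3,1): 0 [-], cum=5
Total visits = 5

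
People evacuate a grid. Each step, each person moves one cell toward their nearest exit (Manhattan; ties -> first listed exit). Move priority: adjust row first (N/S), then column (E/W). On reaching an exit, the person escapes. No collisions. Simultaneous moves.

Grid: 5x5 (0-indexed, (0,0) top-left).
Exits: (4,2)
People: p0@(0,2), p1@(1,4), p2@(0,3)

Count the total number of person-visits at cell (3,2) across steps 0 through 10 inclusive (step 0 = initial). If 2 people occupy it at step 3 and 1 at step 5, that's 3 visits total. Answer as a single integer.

Step 0: p0@(0,2) p1@(1,4) p2@(0,3) -> at (3,2): 0 [-], cum=0
Step 1: p0@(1,2) p1@(2,4) p2@(1,3) -> at (3,2): 0 [-], cum=0
Step 2: p0@(2,2) p1@(3,4) p2@(2,3) -> at (3,2): 0 [-], cum=0
Step 3: p0@(3,2) p1@(4,4) p2@(3,3) -> at (3,2): 1 [p0], cum=1
Step 4: p0@ESC p1@(4,3) p2@(4,3) -> at (3,2): 0 [-], cum=1
Step 5: p0@ESC p1@ESC p2@ESC -> at (3,2): 0 [-], cum=1
Total visits = 1

Answer: 1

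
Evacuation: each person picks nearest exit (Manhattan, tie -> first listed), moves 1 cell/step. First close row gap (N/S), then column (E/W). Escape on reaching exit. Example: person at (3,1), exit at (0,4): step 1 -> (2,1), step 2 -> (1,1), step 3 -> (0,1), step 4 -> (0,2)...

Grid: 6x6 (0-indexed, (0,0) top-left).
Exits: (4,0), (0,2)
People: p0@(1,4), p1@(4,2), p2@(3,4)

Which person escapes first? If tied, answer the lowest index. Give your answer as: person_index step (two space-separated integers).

Step 1: p0:(1,4)->(0,4) | p1:(4,2)->(4,1) | p2:(3,4)->(4,4)
Step 2: p0:(0,4)->(0,3) | p1:(4,1)->(4,0)->EXIT | p2:(4,4)->(4,3)
Step 3: p0:(0,3)->(0,2)->EXIT | p1:escaped | p2:(4,3)->(4,2)
Step 4: p0:escaped | p1:escaped | p2:(4,2)->(4,1)
Step 5: p0:escaped | p1:escaped | p2:(4,1)->(4,0)->EXIT
Exit steps: [3, 2, 5]
First to escape: p1 at step 2

Answer: 1 2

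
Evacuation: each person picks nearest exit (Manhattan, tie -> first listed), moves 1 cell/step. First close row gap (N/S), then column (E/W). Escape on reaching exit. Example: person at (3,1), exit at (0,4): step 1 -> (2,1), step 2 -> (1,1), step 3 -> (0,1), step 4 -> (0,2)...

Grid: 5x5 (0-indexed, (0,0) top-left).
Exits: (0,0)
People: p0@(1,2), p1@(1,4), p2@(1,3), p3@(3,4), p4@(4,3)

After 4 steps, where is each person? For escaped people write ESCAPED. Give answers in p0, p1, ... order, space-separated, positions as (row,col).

Step 1: p0:(1,2)->(0,2) | p1:(1,4)->(0,4) | p2:(1,3)->(0,3) | p3:(3,4)->(2,4) | p4:(4,3)->(3,3)
Step 2: p0:(0,2)->(0,1) | p1:(0,4)->(0,3) | p2:(0,3)->(0,2) | p3:(2,4)->(1,4) | p4:(3,3)->(2,3)
Step 3: p0:(0,1)->(0,0)->EXIT | p1:(0,3)->(0,2) | p2:(0,2)->(0,1) | p3:(1,4)->(0,4) | p4:(2,3)->(1,3)
Step 4: p0:escaped | p1:(0,2)->(0,1) | p2:(0,1)->(0,0)->EXIT | p3:(0,4)->(0,3) | p4:(1,3)->(0,3)

ESCAPED (0,1) ESCAPED (0,3) (0,3)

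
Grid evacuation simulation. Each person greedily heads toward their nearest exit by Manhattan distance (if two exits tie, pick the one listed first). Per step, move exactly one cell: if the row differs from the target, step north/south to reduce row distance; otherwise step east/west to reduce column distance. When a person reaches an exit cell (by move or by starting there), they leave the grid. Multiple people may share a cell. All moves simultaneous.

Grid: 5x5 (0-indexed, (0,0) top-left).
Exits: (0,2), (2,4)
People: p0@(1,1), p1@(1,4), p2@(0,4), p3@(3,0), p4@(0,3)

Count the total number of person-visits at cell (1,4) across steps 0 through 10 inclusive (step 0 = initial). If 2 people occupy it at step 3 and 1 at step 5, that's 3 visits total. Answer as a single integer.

Answer: 1

Derivation:
Step 0: p0@(1,1) p1@(1,4) p2@(0,4) p3@(3,0) p4@(0,3) -> at (1,4): 1 [p1], cum=1
Step 1: p0@(0,1) p1@ESC p2@(0,3) p3@(2,0) p4@ESC -> at (1,4): 0 [-], cum=1
Step 2: p0@ESC p1@ESC p2@ESC p3@(1,0) p4@ESC -> at (1,4): 0 [-], cum=1
Step 3: p0@ESC p1@ESC p2@ESC p3@(0,0) p4@ESC -> at (1,4): 0 [-], cum=1
Step 4: p0@ESC p1@ESC p2@ESC p3@(0,1) p4@ESC -> at (1,4): 0 [-], cum=1
Step 5: p0@ESC p1@ESC p2@ESC p3@ESC p4@ESC -> at (1,4): 0 [-], cum=1
Total visits = 1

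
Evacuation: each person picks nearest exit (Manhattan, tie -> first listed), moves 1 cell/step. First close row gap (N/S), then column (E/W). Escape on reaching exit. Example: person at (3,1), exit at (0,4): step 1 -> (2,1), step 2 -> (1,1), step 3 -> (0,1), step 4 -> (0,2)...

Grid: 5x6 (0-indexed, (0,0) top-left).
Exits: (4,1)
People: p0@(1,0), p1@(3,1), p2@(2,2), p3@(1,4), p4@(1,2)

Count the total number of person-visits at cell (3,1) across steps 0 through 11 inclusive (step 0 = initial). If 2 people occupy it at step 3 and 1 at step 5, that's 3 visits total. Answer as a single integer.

Step 0: p0@(1,0) p1@(3,1) p2@(2,2) p3@(1,4) p4@(1,2) -> at (3,1): 1 [p1], cum=1
Step 1: p0@(2,0) p1@ESC p2@(3,2) p3@(2,4) p4@(2,2) -> at (3,1): 0 [-], cum=1
Step 2: p0@(3,0) p1@ESC p2@(4,2) p3@(3,4) p4@(3,2) -> at (3,1): 0 [-], cum=1
Step 3: p0@(4,0) p1@ESC p2@ESC p3@(4,4) p4@(4,2) -> at (3,1): 0 [-], cum=1
Step 4: p0@ESC p1@ESC p2@ESC p3@(4,3) p4@ESC -> at (3,1): 0 [-], cum=1
Step 5: p0@ESC p1@ESC p2@ESC p3@(4,2) p4@ESC -> at (3,1): 0 [-], cum=1
Step 6: p0@ESC p1@ESC p2@ESC p3@ESC p4@ESC -> at (3,1): 0 [-], cum=1
Total visits = 1

Answer: 1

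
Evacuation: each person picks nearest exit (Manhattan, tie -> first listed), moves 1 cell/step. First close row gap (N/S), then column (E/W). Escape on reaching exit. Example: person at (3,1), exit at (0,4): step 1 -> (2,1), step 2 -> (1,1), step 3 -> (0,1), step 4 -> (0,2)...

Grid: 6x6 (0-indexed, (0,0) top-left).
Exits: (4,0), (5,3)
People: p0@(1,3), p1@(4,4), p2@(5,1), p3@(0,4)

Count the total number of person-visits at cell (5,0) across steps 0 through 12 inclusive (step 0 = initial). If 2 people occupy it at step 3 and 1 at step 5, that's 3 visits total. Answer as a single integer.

Step 0: p0@(1,3) p1@(4,4) p2@(5,1) p3@(0,4) -> at (5,0): 0 [-], cum=0
Step 1: p0@(2,3) p1@(5,4) p2@(4,1) p3@(1,4) -> at (5,0): 0 [-], cum=0
Step 2: p0@(3,3) p1@ESC p2@ESC p3@(2,4) -> at (5,0): 0 [-], cum=0
Step 3: p0@(4,3) p1@ESC p2@ESC p3@(3,4) -> at (5,0): 0 [-], cum=0
Step 4: p0@ESC p1@ESC p2@ESC p3@(4,4) -> at (5,0): 0 [-], cum=0
Step 5: p0@ESC p1@ESC p2@ESC p3@(5,4) -> at (5,0): 0 [-], cum=0
Step 6: p0@ESC p1@ESC p2@ESC p3@ESC -> at (5,0): 0 [-], cum=0
Total visits = 0

Answer: 0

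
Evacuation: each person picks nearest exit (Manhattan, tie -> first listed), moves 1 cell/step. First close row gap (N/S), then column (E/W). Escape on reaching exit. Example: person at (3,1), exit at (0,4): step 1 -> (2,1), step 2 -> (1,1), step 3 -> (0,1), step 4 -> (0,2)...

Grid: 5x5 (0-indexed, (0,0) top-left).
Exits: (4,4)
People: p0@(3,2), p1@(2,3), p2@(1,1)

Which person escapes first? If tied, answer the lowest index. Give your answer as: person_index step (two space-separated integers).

Step 1: p0:(3,2)->(4,2) | p1:(2,3)->(3,3) | p2:(1,1)->(2,1)
Step 2: p0:(4,2)->(4,3) | p1:(3,3)->(4,3) | p2:(2,1)->(3,1)
Step 3: p0:(4,3)->(4,4)->EXIT | p1:(4,3)->(4,4)->EXIT | p2:(3,1)->(4,1)
Step 4: p0:escaped | p1:escaped | p2:(4,1)->(4,2)
Step 5: p0:escaped | p1:escaped | p2:(4,2)->(4,3)
Step 6: p0:escaped | p1:escaped | p2:(4,3)->(4,4)->EXIT
Exit steps: [3, 3, 6]
First to escape: p0 at step 3

Answer: 0 3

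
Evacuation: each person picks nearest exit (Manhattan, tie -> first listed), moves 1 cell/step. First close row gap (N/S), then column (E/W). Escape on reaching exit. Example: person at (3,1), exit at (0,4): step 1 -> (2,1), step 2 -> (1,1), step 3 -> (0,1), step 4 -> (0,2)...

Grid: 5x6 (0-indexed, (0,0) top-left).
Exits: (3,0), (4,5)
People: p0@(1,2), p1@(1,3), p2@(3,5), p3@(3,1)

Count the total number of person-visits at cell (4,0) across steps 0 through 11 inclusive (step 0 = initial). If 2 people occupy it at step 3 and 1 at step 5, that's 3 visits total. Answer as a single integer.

Answer: 0

Derivation:
Step 0: p0@(1,2) p1@(1,3) p2@(3,5) p3@(3,1) -> at (4,0): 0 [-], cum=0
Step 1: p0@(2,2) p1@(2,3) p2@ESC p3@ESC -> at (4,0): 0 [-], cum=0
Step 2: p0@(3,2) p1@(3,3) p2@ESC p3@ESC -> at (4,0): 0 [-], cum=0
Step 3: p0@(3,1) p1@(3,2) p2@ESC p3@ESC -> at (4,0): 0 [-], cum=0
Step 4: p0@ESC p1@(3,1) p2@ESC p3@ESC -> at (4,0): 0 [-], cum=0
Step 5: p0@ESC p1@ESC p2@ESC p3@ESC -> at (4,0): 0 [-], cum=0
Total visits = 0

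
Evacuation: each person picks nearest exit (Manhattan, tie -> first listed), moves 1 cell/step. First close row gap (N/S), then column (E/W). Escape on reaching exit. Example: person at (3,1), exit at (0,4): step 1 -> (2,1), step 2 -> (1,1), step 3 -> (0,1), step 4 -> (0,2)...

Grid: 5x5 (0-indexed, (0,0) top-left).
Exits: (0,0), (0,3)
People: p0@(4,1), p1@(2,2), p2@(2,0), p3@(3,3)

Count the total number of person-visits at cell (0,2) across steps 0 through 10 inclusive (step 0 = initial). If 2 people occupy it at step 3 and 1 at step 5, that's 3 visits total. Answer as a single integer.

Answer: 1

Derivation:
Step 0: p0@(4,1) p1@(2,2) p2@(2,0) p3@(3,3) -> at (0,2): 0 [-], cum=0
Step 1: p0@(3,1) p1@(1,2) p2@(1,0) p3@(2,3) -> at (0,2): 0 [-], cum=0
Step 2: p0@(2,1) p1@(0,2) p2@ESC p3@(1,3) -> at (0,2): 1 [p1], cum=1
Step 3: p0@(1,1) p1@ESC p2@ESC p3@ESC -> at (0,2): 0 [-], cum=1
Step 4: p0@(0,1) p1@ESC p2@ESC p3@ESC -> at (0,2): 0 [-], cum=1
Step 5: p0@ESC p1@ESC p2@ESC p3@ESC -> at (0,2): 0 [-], cum=1
Total visits = 1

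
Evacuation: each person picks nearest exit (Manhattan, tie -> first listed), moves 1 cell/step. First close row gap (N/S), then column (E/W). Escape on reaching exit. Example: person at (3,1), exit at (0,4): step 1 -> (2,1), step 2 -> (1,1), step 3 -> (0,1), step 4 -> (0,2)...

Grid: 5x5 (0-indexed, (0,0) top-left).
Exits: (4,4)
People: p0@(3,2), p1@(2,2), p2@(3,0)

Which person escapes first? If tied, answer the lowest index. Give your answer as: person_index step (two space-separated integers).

Step 1: p0:(3,2)->(4,2) | p1:(2,2)->(3,2) | p2:(3,0)->(4,0)
Step 2: p0:(4,2)->(4,3) | p1:(3,2)->(4,2) | p2:(4,0)->(4,1)
Step 3: p0:(4,3)->(4,4)->EXIT | p1:(4,2)->(4,3) | p2:(4,1)->(4,2)
Step 4: p0:escaped | p1:(4,3)->(4,4)->EXIT | p2:(4,2)->(4,3)
Step 5: p0:escaped | p1:escaped | p2:(4,3)->(4,4)->EXIT
Exit steps: [3, 4, 5]
First to escape: p0 at step 3

Answer: 0 3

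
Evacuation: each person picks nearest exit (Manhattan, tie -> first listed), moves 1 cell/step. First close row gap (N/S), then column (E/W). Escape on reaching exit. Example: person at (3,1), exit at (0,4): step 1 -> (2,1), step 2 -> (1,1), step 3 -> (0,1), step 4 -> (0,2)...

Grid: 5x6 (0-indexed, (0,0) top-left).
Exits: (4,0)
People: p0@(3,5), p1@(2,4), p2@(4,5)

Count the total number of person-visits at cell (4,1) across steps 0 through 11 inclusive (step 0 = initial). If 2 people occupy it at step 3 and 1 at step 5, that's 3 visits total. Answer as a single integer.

Answer: 3

Derivation:
Step 0: p0@(3,5) p1@(2,4) p2@(4,5) -> at (4,1): 0 [-], cum=0
Step 1: p0@(4,5) p1@(3,4) p2@(4,4) -> at (4,1): 0 [-], cum=0
Step 2: p0@(4,4) p1@(4,4) p2@(4,3) -> at (4,1): 0 [-], cum=0
Step 3: p0@(4,3) p1@(4,3) p2@(4,2) -> at (4,1): 0 [-], cum=0
Step 4: p0@(4,2) p1@(4,2) p2@(4,1) -> at (4,1): 1 [p2], cum=1
Step 5: p0@(4,1) p1@(4,1) p2@ESC -> at (4,1): 2 [p0,p1], cum=3
Step 6: p0@ESC p1@ESC p2@ESC -> at (4,1): 0 [-], cum=3
Total visits = 3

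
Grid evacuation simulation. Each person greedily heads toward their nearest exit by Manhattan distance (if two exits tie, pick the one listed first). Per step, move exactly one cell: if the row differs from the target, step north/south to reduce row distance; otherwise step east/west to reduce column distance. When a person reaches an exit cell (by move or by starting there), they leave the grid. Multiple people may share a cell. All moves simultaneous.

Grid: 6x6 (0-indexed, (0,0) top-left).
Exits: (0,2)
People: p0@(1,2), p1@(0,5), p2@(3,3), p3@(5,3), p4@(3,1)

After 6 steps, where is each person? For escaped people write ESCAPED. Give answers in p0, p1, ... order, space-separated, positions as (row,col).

Step 1: p0:(1,2)->(0,2)->EXIT | p1:(0,5)->(0,4) | p2:(3,3)->(2,3) | p3:(5,3)->(4,3) | p4:(3,1)->(2,1)
Step 2: p0:escaped | p1:(0,4)->(0,3) | p2:(2,3)->(1,3) | p3:(4,3)->(3,3) | p4:(2,1)->(1,1)
Step 3: p0:escaped | p1:(0,3)->(0,2)->EXIT | p2:(1,3)->(0,3) | p3:(3,3)->(2,3) | p4:(1,1)->(0,1)
Step 4: p0:escaped | p1:escaped | p2:(0,3)->(0,2)->EXIT | p3:(2,3)->(1,3) | p4:(0,1)->(0,2)->EXIT
Step 5: p0:escaped | p1:escaped | p2:escaped | p3:(1,3)->(0,3) | p4:escaped
Step 6: p0:escaped | p1:escaped | p2:escaped | p3:(0,3)->(0,2)->EXIT | p4:escaped

ESCAPED ESCAPED ESCAPED ESCAPED ESCAPED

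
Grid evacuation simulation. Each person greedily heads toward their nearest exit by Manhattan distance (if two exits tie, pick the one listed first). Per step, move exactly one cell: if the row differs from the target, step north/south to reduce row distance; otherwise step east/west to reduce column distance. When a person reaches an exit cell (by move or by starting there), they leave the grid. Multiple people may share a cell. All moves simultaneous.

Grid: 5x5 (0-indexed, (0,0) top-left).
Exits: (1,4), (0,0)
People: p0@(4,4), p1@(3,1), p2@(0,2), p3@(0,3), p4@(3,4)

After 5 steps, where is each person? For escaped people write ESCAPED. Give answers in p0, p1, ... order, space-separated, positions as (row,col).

Step 1: p0:(4,4)->(3,4) | p1:(3,1)->(2,1) | p2:(0,2)->(0,1) | p3:(0,3)->(1,3) | p4:(3,4)->(2,4)
Step 2: p0:(3,4)->(2,4) | p1:(2,1)->(1,1) | p2:(0,1)->(0,0)->EXIT | p3:(1,3)->(1,4)->EXIT | p4:(2,4)->(1,4)->EXIT
Step 3: p0:(2,4)->(1,4)->EXIT | p1:(1,1)->(0,1) | p2:escaped | p3:escaped | p4:escaped
Step 4: p0:escaped | p1:(0,1)->(0,0)->EXIT | p2:escaped | p3:escaped | p4:escaped

ESCAPED ESCAPED ESCAPED ESCAPED ESCAPED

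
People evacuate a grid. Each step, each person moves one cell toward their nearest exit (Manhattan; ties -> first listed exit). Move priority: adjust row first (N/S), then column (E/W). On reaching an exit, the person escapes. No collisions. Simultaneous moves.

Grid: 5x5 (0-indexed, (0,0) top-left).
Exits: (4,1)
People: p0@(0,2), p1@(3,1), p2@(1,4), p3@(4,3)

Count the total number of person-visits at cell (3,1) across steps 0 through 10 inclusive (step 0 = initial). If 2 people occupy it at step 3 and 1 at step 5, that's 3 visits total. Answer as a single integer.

Step 0: p0@(0,2) p1@(3,1) p2@(1,4) p3@(4,3) -> at (3,1): 1 [p1], cum=1
Step 1: p0@(1,2) p1@ESC p2@(2,4) p3@(4,2) -> at (3,1): 0 [-], cum=1
Step 2: p0@(2,2) p1@ESC p2@(3,4) p3@ESC -> at (3,1): 0 [-], cum=1
Step 3: p0@(3,2) p1@ESC p2@(4,4) p3@ESC -> at (3,1): 0 [-], cum=1
Step 4: p0@(4,2) p1@ESC p2@(4,3) p3@ESC -> at (3,1): 0 [-], cum=1
Step 5: p0@ESC p1@ESC p2@(4,2) p3@ESC -> at (3,1): 0 [-], cum=1
Step 6: p0@ESC p1@ESC p2@ESC p3@ESC -> at (3,1): 0 [-], cum=1
Total visits = 1

Answer: 1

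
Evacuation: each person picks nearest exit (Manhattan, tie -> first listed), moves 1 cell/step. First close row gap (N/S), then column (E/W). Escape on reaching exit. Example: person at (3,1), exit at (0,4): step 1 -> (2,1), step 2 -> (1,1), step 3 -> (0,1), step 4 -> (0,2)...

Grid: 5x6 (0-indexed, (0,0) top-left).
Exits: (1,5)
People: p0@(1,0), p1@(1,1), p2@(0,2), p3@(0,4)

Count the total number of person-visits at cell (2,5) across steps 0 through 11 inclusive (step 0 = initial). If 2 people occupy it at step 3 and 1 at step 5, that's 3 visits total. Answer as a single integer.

Step 0: p0@(1,0) p1@(1,1) p2@(0,2) p3@(0,4) -> at (2,5): 0 [-], cum=0
Step 1: p0@(1,1) p1@(1,2) p2@(1,2) p3@(1,4) -> at (2,5): 0 [-], cum=0
Step 2: p0@(1,2) p1@(1,3) p2@(1,3) p3@ESC -> at (2,5): 0 [-], cum=0
Step 3: p0@(1,3) p1@(1,4) p2@(1,4) p3@ESC -> at (2,5): 0 [-], cum=0
Step 4: p0@(1,4) p1@ESC p2@ESC p3@ESC -> at (2,5): 0 [-], cum=0
Step 5: p0@ESC p1@ESC p2@ESC p3@ESC -> at (2,5): 0 [-], cum=0
Total visits = 0

Answer: 0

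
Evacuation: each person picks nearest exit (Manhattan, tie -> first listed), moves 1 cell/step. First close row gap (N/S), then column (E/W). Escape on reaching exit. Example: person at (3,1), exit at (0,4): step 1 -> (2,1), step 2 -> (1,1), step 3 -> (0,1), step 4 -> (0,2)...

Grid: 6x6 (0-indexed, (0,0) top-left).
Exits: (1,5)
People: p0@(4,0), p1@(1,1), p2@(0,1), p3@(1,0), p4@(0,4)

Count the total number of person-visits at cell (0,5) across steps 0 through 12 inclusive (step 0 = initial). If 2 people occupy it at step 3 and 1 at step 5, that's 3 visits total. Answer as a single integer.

Step 0: p0@(4,0) p1@(1,1) p2@(0,1) p3@(1,0) p4@(0,4) -> at (0,5): 0 [-], cum=0
Step 1: p0@(3,0) p1@(1,2) p2@(1,1) p3@(1,1) p4@(1,4) -> at (0,5): 0 [-], cum=0
Step 2: p0@(2,0) p1@(1,3) p2@(1,2) p3@(1,2) p4@ESC -> at (0,5): 0 [-], cum=0
Step 3: p0@(1,0) p1@(1,4) p2@(1,3) p3@(1,3) p4@ESC -> at (0,5): 0 [-], cum=0
Step 4: p0@(1,1) p1@ESC p2@(1,4) p3@(1,4) p4@ESC -> at (0,5): 0 [-], cum=0
Step 5: p0@(1,2) p1@ESC p2@ESC p3@ESC p4@ESC -> at (0,5): 0 [-], cum=0
Step 6: p0@(1,3) p1@ESC p2@ESC p3@ESC p4@ESC -> at (0,5): 0 [-], cum=0
Step 7: p0@(1,4) p1@ESC p2@ESC p3@ESC p4@ESC -> at (0,5): 0 [-], cum=0
Step 8: p0@ESC p1@ESC p2@ESC p3@ESC p4@ESC -> at (0,5): 0 [-], cum=0
Total visits = 0

Answer: 0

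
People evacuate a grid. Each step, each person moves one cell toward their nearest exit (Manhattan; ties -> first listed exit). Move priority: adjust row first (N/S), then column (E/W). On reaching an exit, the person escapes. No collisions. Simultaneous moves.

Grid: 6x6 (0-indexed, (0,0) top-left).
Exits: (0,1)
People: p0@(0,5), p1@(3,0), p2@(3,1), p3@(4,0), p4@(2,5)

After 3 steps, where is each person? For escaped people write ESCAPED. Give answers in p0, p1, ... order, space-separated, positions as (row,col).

Step 1: p0:(0,5)->(0,4) | p1:(3,0)->(2,0) | p2:(3,1)->(2,1) | p3:(4,0)->(3,0) | p4:(2,5)->(1,5)
Step 2: p0:(0,4)->(0,3) | p1:(2,0)->(1,0) | p2:(2,1)->(1,1) | p3:(3,0)->(2,0) | p4:(1,5)->(0,5)
Step 3: p0:(0,3)->(0,2) | p1:(1,0)->(0,0) | p2:(1,1)->(0,1)->EXIT | p3:(2,0)->(1,0) | p4:(0,5)->(0,4)

(0,2) (0,0) ESCAPED (1,0) (0,4)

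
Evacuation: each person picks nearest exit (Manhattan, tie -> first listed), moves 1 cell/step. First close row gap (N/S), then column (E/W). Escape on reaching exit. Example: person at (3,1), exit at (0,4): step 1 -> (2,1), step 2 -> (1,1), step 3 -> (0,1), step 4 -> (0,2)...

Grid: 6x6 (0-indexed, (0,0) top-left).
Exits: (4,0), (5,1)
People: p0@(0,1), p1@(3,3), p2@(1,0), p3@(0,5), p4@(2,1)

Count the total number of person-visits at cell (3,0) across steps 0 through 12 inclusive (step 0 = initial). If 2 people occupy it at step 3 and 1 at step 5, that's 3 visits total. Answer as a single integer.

Answer: 1

Derivation:
Step 0: p0@(0,1) p1@(3,3) p2@(1,0) p3@(0,5) p4@(2,1) -> at (3,0): 0 [-], cum=0
Step 1: p0@(1,1) p1@(4,3) p2@(2,0) p3@(1,5) p4@(3,1) -> at (3,0): 0 [-], cum=0
Step 2: p0@(2,1) p1@(4,2) p2@(3,0) p3@(2,5) p4@(4,1) -> at (3,0): 1 [p2], cum=1
Step 3: p0@(3,1) p1@(4,1) p2@ESC p3@(3,5) p4@ESC -> at (3,0): 0 [-], cum=1
Step 4: p0@(4,1) p1@ESC p2@ESC p3@(4,5) p4@ESC -> at (3,0): 0 [-], cum=1
Step 5: p0@ESC p1@ESC p2@ESC p3@(4,4) p4@ESC -> at (3,0): 0 [-], cum=1
Step 6: p0@ESC p1@ESC p2@ESC p3@(4,3) p4@ESC -> at (3,0): 0 [-], cum=1
Step 7: p0@ESC p1@ESC p2@ESC p3@(4,2) p4@ESC -> at (3,0): 0 [-], cum=1
Step 8: p0@ESC p1@ESC p2@ESC p3@(4,1) p4@ESC -> at (3,0): 0 [-], cum=1
Step 9: p0@ESC p1@ESC p2@ESC p3@ESC p4@ESC -> at (3,0): 0 [-], cum=1
Total visits = 1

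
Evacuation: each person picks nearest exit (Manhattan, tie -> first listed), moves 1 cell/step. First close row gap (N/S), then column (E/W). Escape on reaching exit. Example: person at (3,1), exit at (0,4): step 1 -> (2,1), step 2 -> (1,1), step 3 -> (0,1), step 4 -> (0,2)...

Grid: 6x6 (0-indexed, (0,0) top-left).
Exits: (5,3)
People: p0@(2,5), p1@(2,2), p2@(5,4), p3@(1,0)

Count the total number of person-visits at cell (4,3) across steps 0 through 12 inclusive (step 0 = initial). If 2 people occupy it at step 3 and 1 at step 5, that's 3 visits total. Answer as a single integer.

Step 0: p0@(2,5) p1@(2,2) p2@(5,4) p3@(1,0) -> at (4,3): 0 [-], cum=0
Step 1: p0@(3,5) p1@(3,2) p2@ESC p3@(2,0) -> at (4,3): 0 [-], cum=0
Step 2: p0@(4,5) p1@(4,2) p2@ESC p3@(3,0) -> at (4,3): 0 [-], cum=0
Step 3: p0@(5,5) p1@(5,2) p2@ESC p3@(4,0) -> at (4,3): 0 [-], cum=0
Step 4: p0@(5,4) p1@ESC p2@ESC p3@(5,0) -> at (4,3): 0 [-], cum=0
Step 5: p0@ESC p1@ESC p2@ESC p3@(5,1) -> at (4,3): 0 [-], cum=0
Step 6: p0@ESC p1@ESC p2@ESC p3@(5,2) -> at (4,3): 0 [-], cum=0
Step 7: p0@ESC p1@ESC p2@ESC p3@ESC -> at (4,3): 0 [-], cum=0
Total visits = 0

Answer: 0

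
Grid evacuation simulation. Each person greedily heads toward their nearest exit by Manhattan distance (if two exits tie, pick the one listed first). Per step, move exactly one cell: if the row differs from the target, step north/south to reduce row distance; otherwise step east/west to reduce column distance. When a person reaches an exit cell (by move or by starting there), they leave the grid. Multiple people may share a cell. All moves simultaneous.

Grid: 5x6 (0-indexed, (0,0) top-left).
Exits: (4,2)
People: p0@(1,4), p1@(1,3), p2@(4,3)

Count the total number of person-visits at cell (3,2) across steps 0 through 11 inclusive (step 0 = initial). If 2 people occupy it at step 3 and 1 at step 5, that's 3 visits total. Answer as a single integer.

Answer: 0

Derivation:
Step 0: p0@(1,4) p1@(1,3) p2@(4,3) -> at (3,2): 0 [-], cum=0
Step 1: p0@(2,4) p1@(2,3) p2@ESC -> at (3,2): 0 [-], cum=0
Step 2: p0@(3,4) p1@(3,3) p2@ESC -> at (3,2): 0 [-], cum=0
Step 3: p0@(4,4) p1@(4,3) p2@ESC -> at (3,2): 0 [-], cum=0
Step 4: p0@(4,3) p1@ESC p2@ESC -> at (3,2): 0 [-], cum=0
Step 5: p0@ESC p1@ESC p2@ESC -> at (3,2): 0 [-], cum=0
Total visits = 0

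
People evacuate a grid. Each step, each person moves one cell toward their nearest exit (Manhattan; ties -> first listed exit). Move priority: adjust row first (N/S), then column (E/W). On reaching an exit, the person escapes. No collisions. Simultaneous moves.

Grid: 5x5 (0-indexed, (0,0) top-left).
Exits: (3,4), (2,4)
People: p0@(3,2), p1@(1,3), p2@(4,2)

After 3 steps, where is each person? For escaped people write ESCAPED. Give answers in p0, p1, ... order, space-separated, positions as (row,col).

Step 1: p0:(3,2)->(3,3) | p1:(1,3)->(2,3) | p2:(4,2)->(3,2)
Step 2: p0:(3,3)->(3,4)->EXIT | p1:(2,3)->(2,4)->EXIT | p2:(3,2)->(3,3)
Step 3: p0:escaped | p1:escaped | p2:(3,3)->(3,4)->EXIT

ESCAPED ESCAPED ESCAPED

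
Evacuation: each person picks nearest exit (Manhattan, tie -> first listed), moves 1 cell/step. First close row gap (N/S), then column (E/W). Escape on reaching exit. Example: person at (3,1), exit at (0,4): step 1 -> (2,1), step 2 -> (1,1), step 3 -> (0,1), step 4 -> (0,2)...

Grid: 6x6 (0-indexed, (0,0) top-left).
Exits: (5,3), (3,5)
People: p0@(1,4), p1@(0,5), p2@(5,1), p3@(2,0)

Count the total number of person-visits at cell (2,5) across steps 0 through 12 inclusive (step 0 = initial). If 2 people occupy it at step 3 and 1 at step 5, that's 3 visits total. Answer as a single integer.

Answer: 1

Derivation:
Step 0: p0@(1,4) p1@(0,5) p2@(5,1) p3@(2,0) -> at (2,5): 0 [-], cum=0
Step 1: p0@(2,4) p1@(1,5) p2@(5,2) p3@(3,0) -> at (2,5): 0 [-], cum=0
Step 2: p0@(3,4) p1@(2,5) p2@ESC p3@(4,0) -> at (2,5): 1 [p1], cum=1
Step 3: p0@ESC p1@ESC p2@ESC p3@(5,0) -> at (2,5): 0 [-], cum=1
Step 4: p0@ESC p1@ESC p2@ESC p3@(5,1) -> at (2,5): 0 [-], cum=1
Step 5: p0@ESC p1@ESC p2@ESC p3@(5,2) -> at (2,5): 0 [-], cum=1
Step 6: p0@ESC p1@ESC p2@ESC p3@ESC -> at (2,5): 0 [-], cum=1
Total visits = 1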